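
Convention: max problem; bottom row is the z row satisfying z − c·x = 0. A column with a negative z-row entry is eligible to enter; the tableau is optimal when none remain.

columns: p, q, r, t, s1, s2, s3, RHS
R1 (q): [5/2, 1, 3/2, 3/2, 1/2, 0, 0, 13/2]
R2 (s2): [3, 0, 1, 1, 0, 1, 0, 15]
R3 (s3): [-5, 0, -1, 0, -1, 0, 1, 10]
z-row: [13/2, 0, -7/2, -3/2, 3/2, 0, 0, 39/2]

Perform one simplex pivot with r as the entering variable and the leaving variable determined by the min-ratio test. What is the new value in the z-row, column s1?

8/3

Ratio test on column r — row 1: (13/2)/(3/2) = 13/3; row 2: 15/1 = 15; row 3: entry -1 ≤ 0. Minimum is 13/3 at row 1 (q leaves); pivot element 3/2.
Divide row 1 by 3/2; eliminate column r from the other rows.
z-row update in column s1: 3/2 − (-7/2)·(1/3) = 8/3.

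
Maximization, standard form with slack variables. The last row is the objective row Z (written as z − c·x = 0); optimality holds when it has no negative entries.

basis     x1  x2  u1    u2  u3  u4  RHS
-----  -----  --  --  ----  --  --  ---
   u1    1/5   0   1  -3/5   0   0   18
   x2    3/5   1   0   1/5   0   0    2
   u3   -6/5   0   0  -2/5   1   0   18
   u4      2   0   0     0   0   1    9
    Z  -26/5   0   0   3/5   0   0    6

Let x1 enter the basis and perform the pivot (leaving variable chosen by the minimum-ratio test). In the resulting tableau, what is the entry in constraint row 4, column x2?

Ratio test on column x1 — row 1: 18/(1/5) = 90; row 2: 2/(3/5) = 10/3; row 3: entry -6/5 ≤ 0; row 4: 9/2 = 9/2. Minimum is 10/3 at row 2 (x2 leaves); pivot element 3/5.
Divide row 2 by 3/5; eliminate column x1 from the other rows.
Row 4 update in column x2: 0 − 2·(5/3) = -10/3.

-10/3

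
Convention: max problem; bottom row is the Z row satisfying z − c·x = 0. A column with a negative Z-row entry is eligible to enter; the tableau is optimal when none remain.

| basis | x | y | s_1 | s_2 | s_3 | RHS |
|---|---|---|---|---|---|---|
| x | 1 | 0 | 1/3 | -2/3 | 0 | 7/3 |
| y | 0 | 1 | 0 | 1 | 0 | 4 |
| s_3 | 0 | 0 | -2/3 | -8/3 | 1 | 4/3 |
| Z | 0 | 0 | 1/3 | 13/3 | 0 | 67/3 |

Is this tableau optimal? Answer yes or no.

Every Z-row coefficient is ≥ 0, so the tableau is optimal.

yes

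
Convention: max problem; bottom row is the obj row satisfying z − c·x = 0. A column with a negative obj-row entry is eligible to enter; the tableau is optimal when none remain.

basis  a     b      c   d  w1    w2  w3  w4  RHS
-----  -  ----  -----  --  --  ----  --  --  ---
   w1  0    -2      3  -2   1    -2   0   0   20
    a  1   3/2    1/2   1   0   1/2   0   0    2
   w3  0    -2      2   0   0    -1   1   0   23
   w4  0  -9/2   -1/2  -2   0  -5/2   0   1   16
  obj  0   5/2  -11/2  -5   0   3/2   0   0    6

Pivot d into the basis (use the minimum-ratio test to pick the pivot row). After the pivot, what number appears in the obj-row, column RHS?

Ratio test on column d — row 1: entry -2 ≤ 0; row 2: 2/1 = 2; row 3: entry 0 ≤ 0; row 4: entry -2 ≤ 0. Minimum is 2 at row 2 (a leaves); pivot element 1.
Divide row 2 by 1; eliminate column d from the other rows.
obj-row update in column RHS: 6 − (-5)·2 = 16.

16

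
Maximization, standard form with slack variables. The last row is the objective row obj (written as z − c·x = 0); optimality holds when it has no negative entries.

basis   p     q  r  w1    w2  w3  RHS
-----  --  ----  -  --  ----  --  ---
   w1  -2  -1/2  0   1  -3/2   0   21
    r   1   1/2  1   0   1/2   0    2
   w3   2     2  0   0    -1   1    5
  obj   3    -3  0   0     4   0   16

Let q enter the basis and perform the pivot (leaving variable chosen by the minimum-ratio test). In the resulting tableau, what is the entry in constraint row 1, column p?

-3/2

Ratio test on column q — row 1: entry -1/2 ≤ 0; row 2: 2/(1/2) = 4; row 3: 5/2 = 5/2. Minimum is 5/2 at row 3 (w3 leaves); pivot element 2.
Divide row 3 by 2; eliminate column q from the other rows.
Row 1 update in column p: -2 − (-1/2)·1 = -3/2.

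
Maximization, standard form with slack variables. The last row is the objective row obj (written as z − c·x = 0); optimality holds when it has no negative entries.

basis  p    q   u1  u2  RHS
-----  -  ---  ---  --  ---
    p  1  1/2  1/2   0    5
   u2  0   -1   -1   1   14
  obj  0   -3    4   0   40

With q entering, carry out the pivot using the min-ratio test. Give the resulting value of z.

Ratio test on column q — row 1: 5/(1/2) = 10; row 2: entry -1 ≤ 0. Minimum is 10 at row 1 (p leaves); pivot element 1/2.
Pivot on row 1; the obj-row RHS becomes 40 − (-3)·10 = 70.

70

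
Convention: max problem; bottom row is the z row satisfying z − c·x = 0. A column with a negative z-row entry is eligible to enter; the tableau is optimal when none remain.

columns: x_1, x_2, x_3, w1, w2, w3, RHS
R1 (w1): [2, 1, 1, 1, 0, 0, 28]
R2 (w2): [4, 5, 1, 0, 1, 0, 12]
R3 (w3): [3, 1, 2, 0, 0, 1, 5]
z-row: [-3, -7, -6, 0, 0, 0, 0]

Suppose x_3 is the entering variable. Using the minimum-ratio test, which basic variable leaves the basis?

Column x_3 entries and ratios — w1: 28/1 = 28; w2: 12/1 = 12; w3: 5/2 = 5/2.
Smallest ratio is 5/2 in the row of w3, so w3 leaves.

w3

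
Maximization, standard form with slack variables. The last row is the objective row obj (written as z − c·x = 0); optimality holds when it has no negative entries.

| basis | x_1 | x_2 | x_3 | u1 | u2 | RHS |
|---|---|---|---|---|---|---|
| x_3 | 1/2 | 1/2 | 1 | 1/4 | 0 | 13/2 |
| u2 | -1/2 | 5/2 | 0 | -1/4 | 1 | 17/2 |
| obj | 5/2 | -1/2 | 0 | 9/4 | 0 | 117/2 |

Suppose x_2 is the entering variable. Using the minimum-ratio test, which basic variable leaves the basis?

Column x_2 entries and ratios — x_3: (13/2)/(1/2) = 13; u2: (17/2)/(5/2) = 17/5.
Smallest ratio is 17/5 in the row of u2, so u2 leaves.

u2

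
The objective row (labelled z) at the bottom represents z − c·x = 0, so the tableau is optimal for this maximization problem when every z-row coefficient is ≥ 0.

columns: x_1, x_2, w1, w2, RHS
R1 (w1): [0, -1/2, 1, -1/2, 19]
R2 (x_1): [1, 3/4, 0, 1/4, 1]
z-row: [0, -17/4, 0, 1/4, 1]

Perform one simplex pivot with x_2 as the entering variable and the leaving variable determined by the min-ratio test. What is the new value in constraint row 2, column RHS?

Ratio test on column x_2 — row 1: entry -1/2 ≤ 0; row 2: 1/(3/4) = 4/3. Minimum is 4/3 at row 2 (x_1 leaves); pivot element 3/4.
Divide row 2 by 3/4; eliminate column x_2 from the other rows.
In the new row 2, the RHS entry is the old entry divided by the pivot: 1/(3/4) = 4/3.

4/3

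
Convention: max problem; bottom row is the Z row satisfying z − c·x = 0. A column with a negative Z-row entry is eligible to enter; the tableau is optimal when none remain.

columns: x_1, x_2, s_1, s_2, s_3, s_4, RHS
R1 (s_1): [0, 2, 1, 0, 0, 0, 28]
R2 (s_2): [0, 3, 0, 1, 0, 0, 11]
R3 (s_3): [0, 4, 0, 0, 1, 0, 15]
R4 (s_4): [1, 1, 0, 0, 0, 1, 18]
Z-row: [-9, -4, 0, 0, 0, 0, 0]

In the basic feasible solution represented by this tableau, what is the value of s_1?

s_1 is basic (row 1); its value is the RHS of that row, 28.

28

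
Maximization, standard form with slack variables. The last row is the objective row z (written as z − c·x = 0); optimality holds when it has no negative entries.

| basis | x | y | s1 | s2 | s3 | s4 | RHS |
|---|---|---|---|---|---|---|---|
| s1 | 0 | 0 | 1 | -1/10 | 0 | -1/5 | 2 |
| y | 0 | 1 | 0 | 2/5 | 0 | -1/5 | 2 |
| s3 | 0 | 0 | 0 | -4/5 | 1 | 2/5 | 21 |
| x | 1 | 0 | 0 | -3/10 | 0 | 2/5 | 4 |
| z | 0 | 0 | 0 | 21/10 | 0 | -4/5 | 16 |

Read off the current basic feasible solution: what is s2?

0

s2 is not in the basis, so in the current basic feasible solution s2 = 0.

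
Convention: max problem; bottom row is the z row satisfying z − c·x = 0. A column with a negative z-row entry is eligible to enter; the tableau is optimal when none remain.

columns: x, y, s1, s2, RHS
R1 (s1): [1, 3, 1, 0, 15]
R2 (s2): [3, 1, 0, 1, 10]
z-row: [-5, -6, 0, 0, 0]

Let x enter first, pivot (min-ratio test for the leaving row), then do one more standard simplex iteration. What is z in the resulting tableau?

Ratio test on column x — row 1: 15/1 = 15; row 2: 10/3 = 10/3. Minimum is 10/3 at row 2 (s2 leaves); pivot element 3.
Pivot on row 2; the z-row RHS becomes 0 − (-5)·(10/3) = 50/3.
Next entering variable (most negative z-row entry -13/3): y.
Ratio test on column y — row 1: (35/3)/(8/3) = 35/8; row 2: (10/3)/(1/3) = 10. Minimum is 35/8 at row 1 (s1 leaves); pivot element 8/3.
After the second pivot the z-row RHS is 50/3 − (-13/3)·(35/8) = 285/8.

285/8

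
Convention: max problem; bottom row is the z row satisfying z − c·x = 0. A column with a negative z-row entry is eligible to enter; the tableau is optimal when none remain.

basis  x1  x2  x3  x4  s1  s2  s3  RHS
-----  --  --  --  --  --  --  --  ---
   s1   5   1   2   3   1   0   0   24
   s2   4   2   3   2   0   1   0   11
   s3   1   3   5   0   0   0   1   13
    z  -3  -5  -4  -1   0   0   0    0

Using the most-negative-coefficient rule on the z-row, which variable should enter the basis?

x2

Negative z-row entries: x1: -3, x2: -5, x3: -4, x4: -1.
The most negative is -5 in column x2, so x2 enters.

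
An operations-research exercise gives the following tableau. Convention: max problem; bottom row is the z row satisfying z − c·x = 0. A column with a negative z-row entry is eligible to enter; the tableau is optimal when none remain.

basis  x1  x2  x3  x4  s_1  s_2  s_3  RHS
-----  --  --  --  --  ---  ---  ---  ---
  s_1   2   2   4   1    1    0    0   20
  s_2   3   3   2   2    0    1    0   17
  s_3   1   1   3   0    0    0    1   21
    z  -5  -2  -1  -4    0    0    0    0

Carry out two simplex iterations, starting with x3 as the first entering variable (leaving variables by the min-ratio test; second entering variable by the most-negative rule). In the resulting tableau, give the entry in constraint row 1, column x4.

-1/8

Ratio test on column x3 — row 1: 20/4 = 5; row 2: 17/2 = 17/2; row 3: 21/3 = 7. Minimum is 5 at row 1 (s_1 leaves); pivot element 4.
Divide row 1 by 4; eliminate column x3 from the other rows.
Second iteration: most negative z-row entry is -9/2 in column x1, so x1 enters.
Ratio test on column x1 — row 1: 5/(1/2) = 10; row 2: 7/2 = 7/2; row 3: entry -1/2 ≤ 0. Minimum is 7/2 at row 2 (s_2 leaves); pivot element 2.
Divide row 2 by 2; eliminate column x1 from the other rows.
After both pivots, the entry at constraint row 1, column x4 is -1/8.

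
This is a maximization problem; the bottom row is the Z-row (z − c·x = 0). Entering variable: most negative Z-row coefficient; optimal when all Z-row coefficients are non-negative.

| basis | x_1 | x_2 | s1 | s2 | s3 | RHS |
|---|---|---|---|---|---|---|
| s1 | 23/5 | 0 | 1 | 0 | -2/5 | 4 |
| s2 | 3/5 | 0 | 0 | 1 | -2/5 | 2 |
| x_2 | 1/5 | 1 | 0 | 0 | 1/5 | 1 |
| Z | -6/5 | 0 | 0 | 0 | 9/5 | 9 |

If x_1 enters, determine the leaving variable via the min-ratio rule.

s1

Column x_1 entries and ratios — s1: 4/(23/5) = 20/23; s2: 2/(3/5) = 10/3; x_2: 1/(1/5) = 5.
Smallest ratio is 20/23 in the row of s1, so s1 leaves.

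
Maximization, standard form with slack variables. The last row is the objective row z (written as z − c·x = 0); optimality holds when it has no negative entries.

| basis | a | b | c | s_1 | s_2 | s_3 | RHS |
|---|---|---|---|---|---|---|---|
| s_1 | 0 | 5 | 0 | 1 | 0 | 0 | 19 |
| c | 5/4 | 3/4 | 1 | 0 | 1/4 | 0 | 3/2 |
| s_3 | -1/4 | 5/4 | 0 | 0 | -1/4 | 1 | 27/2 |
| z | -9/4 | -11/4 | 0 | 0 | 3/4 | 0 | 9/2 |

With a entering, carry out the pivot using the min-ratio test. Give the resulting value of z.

36/5

Ratio test on column a — row 1: entry 0 ≤ 0; row 2: (3/2)/(5/4) = 6/5; row 3: entry -1/4 ≤ 0. Minimum is 6/5 at row 2 (c leaves); pivot element 5/4.
Pivot on row 2; the z-row RHS becomes 9/2 − (-9/4)·(6/5) = 36/5.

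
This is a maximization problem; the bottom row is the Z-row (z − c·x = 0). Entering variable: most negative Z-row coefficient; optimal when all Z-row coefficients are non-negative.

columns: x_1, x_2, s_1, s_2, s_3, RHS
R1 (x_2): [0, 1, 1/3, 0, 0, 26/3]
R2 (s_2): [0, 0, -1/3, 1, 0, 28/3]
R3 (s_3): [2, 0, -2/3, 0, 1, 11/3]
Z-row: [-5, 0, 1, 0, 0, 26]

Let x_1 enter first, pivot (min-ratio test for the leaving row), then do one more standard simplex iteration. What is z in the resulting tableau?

Ratio test on column x_1 — row 1: entry 0 ≤ 0; row 2: entry 0 ≤ 0; row 3: (11/3)/2 = 11/6. Minimum is 11/6 at row 3 (s_3 leaves); pivot element 2.
Pivot on row 3; the Z-row RHS becomes 26 − (-5)·(11/6) = 211/6.
Next entering variable (most negative Z-row entry -2/3): s_1.
Ratio test on column s_1 — row 1: (26/3)/(1/3) = 26; row 2: entry -1/3 ≤ 0; row 3: entry -1/3 ≤ 0. Minimum is 26 at row 1 (x_2 leaves); pivot element 1/3.
After the second pivot the Z-row RHS is 211/6 − (-2/3)·26 = 105/2.

105/2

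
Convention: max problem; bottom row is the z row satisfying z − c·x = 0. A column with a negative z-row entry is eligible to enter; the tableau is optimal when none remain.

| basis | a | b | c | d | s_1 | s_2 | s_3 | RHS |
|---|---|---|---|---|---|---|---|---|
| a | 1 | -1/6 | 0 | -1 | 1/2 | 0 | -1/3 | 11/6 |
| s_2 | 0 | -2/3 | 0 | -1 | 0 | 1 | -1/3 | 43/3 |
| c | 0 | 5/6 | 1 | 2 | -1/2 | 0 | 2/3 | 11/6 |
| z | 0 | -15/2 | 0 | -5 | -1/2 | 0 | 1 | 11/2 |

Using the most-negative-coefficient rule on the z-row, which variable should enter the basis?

b

Negative z-row entries: b: -15/2, d: -5, s_1: -1/2.
The most negative is -15/2 in column b, so b enters.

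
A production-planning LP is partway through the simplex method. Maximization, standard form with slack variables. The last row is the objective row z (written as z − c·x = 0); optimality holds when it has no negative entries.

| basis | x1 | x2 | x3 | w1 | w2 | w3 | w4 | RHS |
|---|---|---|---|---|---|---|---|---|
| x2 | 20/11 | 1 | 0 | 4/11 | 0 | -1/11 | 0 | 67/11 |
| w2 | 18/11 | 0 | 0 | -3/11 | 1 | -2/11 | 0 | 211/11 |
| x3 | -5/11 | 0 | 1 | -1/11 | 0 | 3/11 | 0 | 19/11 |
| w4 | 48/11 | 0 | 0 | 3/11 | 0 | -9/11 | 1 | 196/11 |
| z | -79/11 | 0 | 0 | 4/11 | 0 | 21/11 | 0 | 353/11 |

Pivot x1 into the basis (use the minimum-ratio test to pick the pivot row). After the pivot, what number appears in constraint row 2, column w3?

Ratio test on column x1 — row 1: (67/11)/(20/11) = 67/20; row 2: (211/11)/(18/11) = 211/18; row 3: entry -5/11 ≤ 0; row 4: (196/11)/(48/11) = 49/12. Minimum is 67/20 at row 1 (x2 leaves); pivot element 20/11.
Divide row 1 by 20/11; eliminate column x1 from the other rows.
Row 2 update in column w3: -2/11 − (18/11)·(-1/20) = -1/10.

-1/10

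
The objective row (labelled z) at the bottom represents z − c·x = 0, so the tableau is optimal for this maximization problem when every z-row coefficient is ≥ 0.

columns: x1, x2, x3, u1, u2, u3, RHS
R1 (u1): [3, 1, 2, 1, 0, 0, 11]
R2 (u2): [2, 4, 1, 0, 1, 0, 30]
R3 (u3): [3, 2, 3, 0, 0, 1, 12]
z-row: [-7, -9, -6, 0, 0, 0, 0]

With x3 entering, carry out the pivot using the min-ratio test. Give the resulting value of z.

24

Ratio test on column x3 — row 1: 11/2 = 11/2; row 2: 30/1 = 30; row 3: 12/3 = 4. Minimum is 4 at row 3 (u3 leaves); pivot element 3.
Pivot on row 3; the z-row RHS becomes 0 − (-6)·4 = 24.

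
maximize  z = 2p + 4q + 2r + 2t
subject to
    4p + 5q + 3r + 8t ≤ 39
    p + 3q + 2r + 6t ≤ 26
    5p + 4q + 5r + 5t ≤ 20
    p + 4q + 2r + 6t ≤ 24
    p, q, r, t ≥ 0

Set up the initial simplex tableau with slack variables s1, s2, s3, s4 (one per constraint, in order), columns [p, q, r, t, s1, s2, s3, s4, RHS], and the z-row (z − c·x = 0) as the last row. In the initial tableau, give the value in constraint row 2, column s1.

Slack s1 belongs to constraint 1; its column is the unit vector e_1, so the entry in row 2 is 0.

0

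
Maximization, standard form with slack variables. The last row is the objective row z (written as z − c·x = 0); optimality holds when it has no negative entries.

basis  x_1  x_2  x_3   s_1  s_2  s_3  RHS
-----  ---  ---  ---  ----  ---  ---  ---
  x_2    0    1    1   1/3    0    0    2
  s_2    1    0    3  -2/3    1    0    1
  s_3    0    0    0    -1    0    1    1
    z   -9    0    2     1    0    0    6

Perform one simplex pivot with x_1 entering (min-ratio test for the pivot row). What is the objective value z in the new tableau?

Ratio test on column x_1 — row 1: entry 0 ≤ 0; row 2: 1/1 = 1; row 3: entry 0 ≤ 0. Minimum is 1 at row 2 (s_2 leaves); pivot element 1.
Pivot on row 2; the z-row RHS becomes 6 − (-9)·1 = 15.

15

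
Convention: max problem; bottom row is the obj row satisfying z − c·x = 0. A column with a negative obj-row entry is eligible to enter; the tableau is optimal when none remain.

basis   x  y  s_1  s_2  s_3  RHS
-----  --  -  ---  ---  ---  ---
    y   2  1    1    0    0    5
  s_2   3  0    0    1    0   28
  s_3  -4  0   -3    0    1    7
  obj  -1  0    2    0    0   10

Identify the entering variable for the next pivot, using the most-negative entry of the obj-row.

x

Negative obj-row entries: x: -1.
The most negative is -1 in column x, so x enters.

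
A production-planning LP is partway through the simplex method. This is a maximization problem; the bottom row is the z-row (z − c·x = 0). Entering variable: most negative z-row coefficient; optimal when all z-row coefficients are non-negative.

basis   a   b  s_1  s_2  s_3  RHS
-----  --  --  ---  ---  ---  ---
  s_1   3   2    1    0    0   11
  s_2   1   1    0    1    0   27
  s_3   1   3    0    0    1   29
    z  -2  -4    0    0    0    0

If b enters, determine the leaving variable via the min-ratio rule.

s_1

Column b entries and ratios — s_1: 11/2 = 11/2; s_2: 27/1 = 27; s_3: 29/3 = 29/3.
Smallest ratio is 11/2 in the row of s_1, so s_1 leaves.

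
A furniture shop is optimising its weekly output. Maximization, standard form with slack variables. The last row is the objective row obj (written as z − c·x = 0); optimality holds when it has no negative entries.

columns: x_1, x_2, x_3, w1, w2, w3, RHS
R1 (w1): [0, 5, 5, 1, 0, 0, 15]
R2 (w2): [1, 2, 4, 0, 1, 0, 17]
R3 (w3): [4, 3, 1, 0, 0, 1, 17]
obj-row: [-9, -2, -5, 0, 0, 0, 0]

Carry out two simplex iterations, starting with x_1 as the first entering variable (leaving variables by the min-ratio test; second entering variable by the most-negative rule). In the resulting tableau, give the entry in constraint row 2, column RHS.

Ratio test on column x_1 — row 1: entry 0 ≤ 0; row 2: 17/1 = 17; row 3: 17/4 = 17/4. Minimum is 17/4 at row 3 (w3 leaves); pivot element 4.
Divide row 3 by 4; eliminate column x_1 from the other rows.
Second iteration: most negative obj-row entry is -11/4 in column x_3, so x_3 enters.
Ratio test on column x_3 — row 1: 15/5 = 3; row 2: (51/4)/(15/4) = 17/5; row 3: (17/4)/(1/4) = 17. Minimum is 3 at row 1 (w1 leaves); pivot element 5.
Divide row 1 by 5; eliminate column x_3 from the other rows.
After both pivots, the entry at constraint row 2, column RHS is 3/2.

3/2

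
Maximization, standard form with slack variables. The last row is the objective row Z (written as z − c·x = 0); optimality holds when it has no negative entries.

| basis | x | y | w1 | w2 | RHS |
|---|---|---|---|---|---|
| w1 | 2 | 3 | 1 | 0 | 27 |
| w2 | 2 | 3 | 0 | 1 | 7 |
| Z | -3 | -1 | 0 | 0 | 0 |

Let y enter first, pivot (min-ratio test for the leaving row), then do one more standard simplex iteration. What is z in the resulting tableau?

21/2

Ratio test on column y — row 1: 27/3 = 9; row 2: 7/3 = 7/3. Minimum is 7/3 at row 2 (w2 leaves); pivot element 3.
Pivot on row 2; the Z-row RHS becomes 0 − (-1)·(7/3) = 7/3.
Next entering variable (most negative Z-row entry -7/3): x.
Ratio test on column x — row 1: entry 0 ≤ 0; row 2: (7/3)/(2/3) = 7/2. Minimum is 7/2 at row 2 (y leaves); pivot element 2/3.
After the second pivot the Z-row RHS is 7/3 − (-7/3)·(7/2) = 21/2.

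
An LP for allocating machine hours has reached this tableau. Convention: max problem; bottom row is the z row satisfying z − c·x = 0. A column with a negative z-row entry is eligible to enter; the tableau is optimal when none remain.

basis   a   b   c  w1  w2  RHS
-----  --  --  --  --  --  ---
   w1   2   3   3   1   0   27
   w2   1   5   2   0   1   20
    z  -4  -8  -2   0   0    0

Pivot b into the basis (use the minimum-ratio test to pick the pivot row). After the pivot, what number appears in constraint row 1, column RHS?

Ratio test on column b — row 1: 27/3 = 9; row 2: 20/5 = 4. Minimum is 4 at row 2 (w2 leaves); pivot element 5.
Divide row 2 by 5; eliminate column b from the other rows.
Row 1 update in column RHS: 27 − 3·4 = 15.

15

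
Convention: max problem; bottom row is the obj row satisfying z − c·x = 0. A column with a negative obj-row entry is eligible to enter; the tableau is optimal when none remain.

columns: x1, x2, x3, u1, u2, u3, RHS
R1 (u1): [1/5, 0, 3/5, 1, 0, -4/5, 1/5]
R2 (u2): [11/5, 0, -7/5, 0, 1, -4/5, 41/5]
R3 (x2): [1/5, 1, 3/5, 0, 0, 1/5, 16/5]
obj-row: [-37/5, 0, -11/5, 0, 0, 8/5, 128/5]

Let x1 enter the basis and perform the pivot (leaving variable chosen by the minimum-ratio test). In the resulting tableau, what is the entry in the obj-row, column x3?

20

Ratio test on column x1 — row 1: (1/5)/(1/5) = 1; row 2: (41/5)/(11/5) = 41/11; row 3: (16/5)/(1/5) = 16. Minimum is 1 at row 1 (u1 leaves); pivot element 1/5.
Divide row 1 by 1/5; eliminate column x1 from the other rows.
obj-row update in column x3: -11/5 − (-37/5)·3 = 20.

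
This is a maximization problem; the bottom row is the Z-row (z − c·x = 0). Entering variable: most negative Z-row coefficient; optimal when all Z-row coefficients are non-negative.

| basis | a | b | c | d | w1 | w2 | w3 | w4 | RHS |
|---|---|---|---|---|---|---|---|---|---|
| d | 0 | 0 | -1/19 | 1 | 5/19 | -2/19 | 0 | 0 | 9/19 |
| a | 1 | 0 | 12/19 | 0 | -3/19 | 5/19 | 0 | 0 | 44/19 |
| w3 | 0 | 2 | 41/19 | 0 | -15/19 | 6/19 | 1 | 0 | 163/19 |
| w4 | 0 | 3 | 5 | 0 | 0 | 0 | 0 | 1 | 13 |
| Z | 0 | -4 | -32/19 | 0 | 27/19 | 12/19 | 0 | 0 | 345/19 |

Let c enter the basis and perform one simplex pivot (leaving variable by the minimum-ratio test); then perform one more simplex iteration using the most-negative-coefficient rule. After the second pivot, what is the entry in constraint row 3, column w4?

-41/67

Ratio test on column c — row 1: entry -1/19 ≤ 0; row 2: (44/19)/(12/19) = 11/3; row 3: (163/19)/(41/19) = 163/41; row 4: 13/5 = 13/5. Minimum is 13/5 at row 4 (w4 leaves); pivot element 5.
Divide row 4 by 5; eliminate column c from the other rows.
Second iteration: most negative Z-row entry is -284/95 in column b, so b enters.
Ratio test on column b — row 1: (58/95)/(3/95) = 58/3; row 2: entry -36/95 ≤ 0; row 3: (282/95)/(67/95) = 282/67; row 4: (13/5)/(3/5) = 13/3. Minimum is 282/67 at row 3 (w3 leaves); pivot element 67/95.
Divide row 3 by 67/95; eliminate column b from the other rows.
After both pivots, the entry at constraint row 3, column w4 is -41/67.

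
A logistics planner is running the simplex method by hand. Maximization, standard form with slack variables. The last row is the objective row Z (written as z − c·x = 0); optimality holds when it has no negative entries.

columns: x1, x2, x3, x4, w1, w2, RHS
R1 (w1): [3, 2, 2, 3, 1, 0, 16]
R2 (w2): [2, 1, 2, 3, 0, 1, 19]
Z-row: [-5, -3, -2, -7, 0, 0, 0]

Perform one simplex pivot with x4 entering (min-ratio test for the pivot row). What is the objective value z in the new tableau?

Ratio test on column x4 — row 1: 16/3 = 16/3; row 2: 19/3 = 19/3. Minimum is 16/3 at row 1 (w1 leaves); pivot element 3.
Pivot on row 1; the Z-row RHS becomes 0 − (-7)·(16/3) = 112/3.

112/3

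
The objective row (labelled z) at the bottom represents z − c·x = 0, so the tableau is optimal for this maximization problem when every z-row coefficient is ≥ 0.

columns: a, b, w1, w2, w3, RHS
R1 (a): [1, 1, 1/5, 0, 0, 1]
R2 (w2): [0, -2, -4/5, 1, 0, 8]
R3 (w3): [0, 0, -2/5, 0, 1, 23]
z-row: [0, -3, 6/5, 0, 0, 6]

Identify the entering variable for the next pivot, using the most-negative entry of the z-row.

Negative z-row entries: b: -3.
The most negative is -3 in column b, so b enters.

b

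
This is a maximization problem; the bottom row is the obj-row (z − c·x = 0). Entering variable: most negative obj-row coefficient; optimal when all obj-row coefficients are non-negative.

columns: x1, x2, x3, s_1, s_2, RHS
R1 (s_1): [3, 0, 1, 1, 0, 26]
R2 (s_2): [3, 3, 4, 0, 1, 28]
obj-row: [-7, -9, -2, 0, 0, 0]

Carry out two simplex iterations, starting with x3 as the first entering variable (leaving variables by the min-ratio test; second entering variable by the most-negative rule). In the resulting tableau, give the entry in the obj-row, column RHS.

Ratio test on column x3 — row 1: 26/1 = 26; row 2: 28/4 = 7. Minimum is 7 at row 2 (s_2 leaves); pivot element 4.
Divide row 2 by 4; eliminate column x3 from the other rows.
Second iteration: most negative obj-row entry is -15/2 in column x2, so x2 enters.
Ratio test on column x2 — row 1: entry -3/4 ≤ 0; row 2: 7/(3/4) = 28/3. Minimum is 28/3 at row 2 (x3 leaves); pivot element 3/4.
Divide row 2 by 3/4; eliminate column x2 from the other rows.
After both pivots, the entry at the obj-row, column RHS is 84.

84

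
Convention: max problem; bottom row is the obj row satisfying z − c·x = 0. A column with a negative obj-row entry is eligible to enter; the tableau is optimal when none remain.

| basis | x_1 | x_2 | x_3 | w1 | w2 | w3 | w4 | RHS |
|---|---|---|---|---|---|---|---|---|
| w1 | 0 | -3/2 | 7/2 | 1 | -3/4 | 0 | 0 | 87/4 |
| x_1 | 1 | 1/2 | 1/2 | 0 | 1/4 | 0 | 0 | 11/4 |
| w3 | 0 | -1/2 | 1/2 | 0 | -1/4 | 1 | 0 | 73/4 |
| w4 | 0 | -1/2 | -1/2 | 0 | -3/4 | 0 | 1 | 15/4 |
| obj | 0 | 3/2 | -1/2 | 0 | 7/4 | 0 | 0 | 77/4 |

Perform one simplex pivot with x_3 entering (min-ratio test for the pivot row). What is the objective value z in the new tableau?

Ratio test on column x_3 — row 1: (87/4)/(7/2) = 87/14; row 2: (11/4)/(1/2) = 11/2; row 3: (73/4)/(1/2) = 73/2; row 4: entry -1/2 ≤ 0. Minimum is 11/2 at row 2 (x_1 leaves); pivot element 1/2.
Pivot on row 2; the obj-row RHS becomes 77/4 − (-1/2)·(11/2) = 22.

22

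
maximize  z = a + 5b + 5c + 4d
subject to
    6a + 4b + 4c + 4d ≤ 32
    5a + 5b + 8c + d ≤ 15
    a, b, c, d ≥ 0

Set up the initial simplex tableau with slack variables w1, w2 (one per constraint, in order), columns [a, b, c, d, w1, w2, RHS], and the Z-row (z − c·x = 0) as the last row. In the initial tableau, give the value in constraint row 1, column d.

4

Constraint 1 has coefficient 4 on d.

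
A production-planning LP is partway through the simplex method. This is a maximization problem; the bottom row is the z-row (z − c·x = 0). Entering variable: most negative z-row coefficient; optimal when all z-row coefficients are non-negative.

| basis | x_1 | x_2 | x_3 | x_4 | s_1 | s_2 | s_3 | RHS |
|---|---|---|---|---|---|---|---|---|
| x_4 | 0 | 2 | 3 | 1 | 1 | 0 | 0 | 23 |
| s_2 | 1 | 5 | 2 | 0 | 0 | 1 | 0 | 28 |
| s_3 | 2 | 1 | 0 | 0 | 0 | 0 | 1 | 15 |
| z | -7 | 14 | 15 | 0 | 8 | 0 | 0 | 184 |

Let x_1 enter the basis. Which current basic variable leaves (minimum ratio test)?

s_3

Column x_1 entries and ratios — x_4: 0 ≤ 0, skip; s_2: 28/1 = 28; s_3: 15/2 = 15/2.
Smallest ratio is 15/2 in the row of s_3, so s_3 leaves.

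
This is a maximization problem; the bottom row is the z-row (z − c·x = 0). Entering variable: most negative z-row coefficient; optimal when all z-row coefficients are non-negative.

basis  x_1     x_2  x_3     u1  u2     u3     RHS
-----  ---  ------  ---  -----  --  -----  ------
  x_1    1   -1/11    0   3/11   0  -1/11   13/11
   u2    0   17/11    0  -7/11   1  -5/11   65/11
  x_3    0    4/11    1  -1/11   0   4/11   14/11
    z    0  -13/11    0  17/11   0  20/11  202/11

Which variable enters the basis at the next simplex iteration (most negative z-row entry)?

Negative z-row entries: x_2: -13/11.
The most negative is -13/11 in column x_2, so x_2 enters.

x_2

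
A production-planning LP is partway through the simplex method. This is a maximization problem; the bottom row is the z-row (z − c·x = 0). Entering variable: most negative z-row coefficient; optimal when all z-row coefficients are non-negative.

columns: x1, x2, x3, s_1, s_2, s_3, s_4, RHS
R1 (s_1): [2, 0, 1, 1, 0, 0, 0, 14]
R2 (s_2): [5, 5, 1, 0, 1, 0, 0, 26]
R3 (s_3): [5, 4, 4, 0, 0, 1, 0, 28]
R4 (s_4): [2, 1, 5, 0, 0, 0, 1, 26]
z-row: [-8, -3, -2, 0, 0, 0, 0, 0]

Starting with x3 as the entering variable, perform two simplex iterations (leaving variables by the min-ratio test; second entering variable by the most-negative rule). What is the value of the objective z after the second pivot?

Ratio test on column x3 — row 1: 14/1 = 14; row 2: 26/1 = 26; row 3: 28/4 = 7; row 4: 26/5 = 26/5. Minimum is 26/5 at row 4 (s_4 leaves); pivot element 5.
Pivot on row 4; the z-row RHS becomes 0 − (-2)·(26/5) = 52/5.
Next entering variable (most negative z-row entry -36/5): x1.
Ratio test on column x1 — row 1: (44/5)/(8/5) = 11/2; row 2: (104/5)/(23/5) = 104/23; row 3: (36/5)/(17/5) = 36/17; row 4: (26/5)/(2/5) = 13. Minimum is 36/17 at row 3 (s_3 leaves); pivot element 17/5.
After the second pivot the z-row RHS is 52/5 − (-36/5)·(36/17) = 436/17.

436/17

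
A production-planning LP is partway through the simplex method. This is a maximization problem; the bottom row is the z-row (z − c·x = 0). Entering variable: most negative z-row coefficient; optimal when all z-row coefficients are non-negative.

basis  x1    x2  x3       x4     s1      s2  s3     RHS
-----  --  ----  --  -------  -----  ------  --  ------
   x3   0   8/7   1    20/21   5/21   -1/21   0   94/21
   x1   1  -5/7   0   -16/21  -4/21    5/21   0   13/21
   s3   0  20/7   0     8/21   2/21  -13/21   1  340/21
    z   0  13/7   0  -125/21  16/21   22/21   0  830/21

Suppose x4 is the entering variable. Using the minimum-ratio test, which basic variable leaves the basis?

Column x4 entries and ratios — x3: (94/21)/(20/21) = 47/10; x1: -16/21 ≤ 0, skip; s3: (340/21)/(8/21) = 85/2.
Smallest ratio is 47/10 in the row of x3, so x3 leaves.

x3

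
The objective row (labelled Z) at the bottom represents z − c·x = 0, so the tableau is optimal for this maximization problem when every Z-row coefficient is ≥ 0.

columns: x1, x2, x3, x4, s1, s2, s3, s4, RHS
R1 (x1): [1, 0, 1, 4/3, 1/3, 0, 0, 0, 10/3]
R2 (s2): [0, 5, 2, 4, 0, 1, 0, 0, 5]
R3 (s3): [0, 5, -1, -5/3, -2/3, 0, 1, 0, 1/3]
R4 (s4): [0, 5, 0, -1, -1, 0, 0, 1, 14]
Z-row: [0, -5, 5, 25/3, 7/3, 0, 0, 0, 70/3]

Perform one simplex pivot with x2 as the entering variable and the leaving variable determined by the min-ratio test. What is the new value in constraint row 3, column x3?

Ratio test on column x2 — row 1: entry 0 ≤ 0; row 2: 5/5 = 1; row 3: (1/3)/5 = 1/15; row 4: 14/5 = 14/5. Minimum is 1/15 at row 3 (s3 leaves); pivot element 5.
Divide row 3 by 5; eliminate column x2 from the other rows.
In the new row 3, the x3 entry is the old entry divided by the pivot: (-1)/5 = -1/5.

-1/5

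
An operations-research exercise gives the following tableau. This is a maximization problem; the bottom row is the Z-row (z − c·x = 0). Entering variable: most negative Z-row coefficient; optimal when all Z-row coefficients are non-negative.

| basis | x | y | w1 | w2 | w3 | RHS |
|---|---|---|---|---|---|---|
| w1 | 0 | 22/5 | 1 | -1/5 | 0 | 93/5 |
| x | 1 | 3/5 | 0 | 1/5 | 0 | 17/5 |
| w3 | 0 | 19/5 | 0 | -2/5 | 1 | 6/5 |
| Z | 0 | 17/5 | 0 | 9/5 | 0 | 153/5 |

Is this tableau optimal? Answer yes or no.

Every Z-row coefficient is ≥ 0, so the tableau is optimal.

yes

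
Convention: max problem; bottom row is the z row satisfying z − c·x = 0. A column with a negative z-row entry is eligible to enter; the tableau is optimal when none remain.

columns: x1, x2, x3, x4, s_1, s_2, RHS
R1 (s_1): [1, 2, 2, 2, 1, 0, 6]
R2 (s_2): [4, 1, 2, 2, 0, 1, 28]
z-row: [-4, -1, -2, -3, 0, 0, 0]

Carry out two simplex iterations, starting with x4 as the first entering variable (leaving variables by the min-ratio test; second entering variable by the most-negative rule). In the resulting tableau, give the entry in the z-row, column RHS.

24

Ratio test on column x4 — row 1: 6/2 = 3; row 2: 28/2 = 14. Minimum is 3 at row 1 (s_1 leaves); pivot element 2.
Divide row 1 by 2; eliminate column x4 from the other rows.
Second iteration: most negative z-row entry is -5/2 in column x1, so x1 enters.
Ratio test on column x1 — row 1: 3/(1/2) = 6; row 2: 22/3 = 22/3. Minimum is 6 at row 1 (x4 leaves); pivot element 1/2.
Divide row 1 by 1/2; eliminate column x1 from the other rows.
After both pivots, the entry at the z-row, column RHS is 24.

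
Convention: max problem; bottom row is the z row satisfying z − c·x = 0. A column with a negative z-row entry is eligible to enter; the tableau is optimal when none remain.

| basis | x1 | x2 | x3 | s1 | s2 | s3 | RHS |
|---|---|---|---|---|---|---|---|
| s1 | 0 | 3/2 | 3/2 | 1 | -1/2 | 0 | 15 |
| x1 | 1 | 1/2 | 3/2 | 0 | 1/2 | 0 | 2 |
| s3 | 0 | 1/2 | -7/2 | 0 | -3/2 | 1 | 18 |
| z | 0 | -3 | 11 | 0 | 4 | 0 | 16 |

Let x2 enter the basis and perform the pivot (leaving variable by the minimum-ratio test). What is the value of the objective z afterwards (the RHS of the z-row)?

28

Ratio test on column x2 — row 1: 15/(3/2) = 10; row 2: 2/(1/2) = 4; row 3: 18/(1/2) = 36. Minimum is 4 at row 2 (x1 leaves); pivot element 1/2.
Pivot on row 2; the z-row RHS becomes 16 − (-3)·4 = 28.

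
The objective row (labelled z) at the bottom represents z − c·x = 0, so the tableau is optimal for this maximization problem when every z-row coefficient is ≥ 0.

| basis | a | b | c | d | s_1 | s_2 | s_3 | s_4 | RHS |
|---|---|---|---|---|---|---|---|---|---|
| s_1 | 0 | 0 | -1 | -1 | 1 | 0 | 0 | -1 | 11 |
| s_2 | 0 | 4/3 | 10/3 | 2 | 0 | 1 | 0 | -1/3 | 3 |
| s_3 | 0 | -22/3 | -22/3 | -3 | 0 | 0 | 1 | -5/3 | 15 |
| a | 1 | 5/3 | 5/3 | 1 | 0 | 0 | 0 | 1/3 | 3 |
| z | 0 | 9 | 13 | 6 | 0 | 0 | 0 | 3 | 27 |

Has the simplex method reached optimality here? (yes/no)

Every z-row coefficient is ≥ 0, so the tableau is optimal.

yes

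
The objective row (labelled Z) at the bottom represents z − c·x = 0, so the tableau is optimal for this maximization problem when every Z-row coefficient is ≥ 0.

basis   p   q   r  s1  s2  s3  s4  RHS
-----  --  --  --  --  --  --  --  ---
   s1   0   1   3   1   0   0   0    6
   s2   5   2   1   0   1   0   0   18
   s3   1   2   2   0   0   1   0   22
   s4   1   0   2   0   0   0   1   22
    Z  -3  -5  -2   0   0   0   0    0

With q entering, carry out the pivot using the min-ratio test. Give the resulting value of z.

30

Ratio test on column q — row 1: 6/1 = 6; row 2: 18/2 = 9; row 3: 22/2 = 11; row 4: entry 0 ≤ 0. Minimum is 6 at row 1 (s1 leaves); pivot element 1.
Pivot on row 1; the Z-row RHS becomes 0 − (-5)·6 = 30.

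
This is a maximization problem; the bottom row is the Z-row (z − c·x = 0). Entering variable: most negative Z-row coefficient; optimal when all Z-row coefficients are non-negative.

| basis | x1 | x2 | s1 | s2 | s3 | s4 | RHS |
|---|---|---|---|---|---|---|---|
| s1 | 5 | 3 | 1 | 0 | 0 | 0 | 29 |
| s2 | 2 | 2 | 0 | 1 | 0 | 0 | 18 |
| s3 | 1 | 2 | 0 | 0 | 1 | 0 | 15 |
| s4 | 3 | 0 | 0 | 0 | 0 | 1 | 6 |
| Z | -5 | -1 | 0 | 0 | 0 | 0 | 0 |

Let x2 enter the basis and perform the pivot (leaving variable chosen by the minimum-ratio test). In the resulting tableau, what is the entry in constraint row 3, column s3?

1/2

Ratio test on column x2 — row 1: 29/3 = 29/3; row 2: 18/2 = 9; row 3: 15/2 = 15/2; row 4: entry 0 ≤ 0. Minimum is 15/2 at row 3 (s3 leaves); pivot element 2.
Divide row 3 by 2; eliminate column x2 from the other rows.
In the new row 3, the s3 entry is the old entry divided by the pivot: 1/2 = 1/2.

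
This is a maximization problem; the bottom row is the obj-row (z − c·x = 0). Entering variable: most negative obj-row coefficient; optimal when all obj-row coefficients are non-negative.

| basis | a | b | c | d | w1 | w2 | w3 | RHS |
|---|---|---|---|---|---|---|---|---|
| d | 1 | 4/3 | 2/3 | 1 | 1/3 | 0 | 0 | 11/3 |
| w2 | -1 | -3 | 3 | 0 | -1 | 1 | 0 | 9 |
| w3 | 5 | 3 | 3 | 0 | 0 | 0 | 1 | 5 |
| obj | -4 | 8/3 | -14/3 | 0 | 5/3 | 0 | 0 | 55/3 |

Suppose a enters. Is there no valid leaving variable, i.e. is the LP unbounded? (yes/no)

no

Column a has positive entries in row(s) 1, 3, so the ratio test bounds it — not unbounded.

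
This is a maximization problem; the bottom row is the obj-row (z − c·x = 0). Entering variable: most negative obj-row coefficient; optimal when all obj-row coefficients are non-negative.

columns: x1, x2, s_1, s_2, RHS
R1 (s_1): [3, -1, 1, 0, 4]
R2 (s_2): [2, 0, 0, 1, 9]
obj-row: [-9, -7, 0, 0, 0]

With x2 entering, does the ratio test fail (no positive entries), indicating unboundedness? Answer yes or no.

yes

Every constraint-row entry in column x2 is ≤ 0, so increasing x2 is unbounded.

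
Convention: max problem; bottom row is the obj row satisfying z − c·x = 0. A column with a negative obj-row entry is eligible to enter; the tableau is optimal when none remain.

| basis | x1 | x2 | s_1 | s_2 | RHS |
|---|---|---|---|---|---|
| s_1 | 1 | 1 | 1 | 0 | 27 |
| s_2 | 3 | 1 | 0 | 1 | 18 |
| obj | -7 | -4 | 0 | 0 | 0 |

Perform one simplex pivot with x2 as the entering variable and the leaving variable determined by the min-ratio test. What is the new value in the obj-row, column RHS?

72

Ratio test on column x2 — row 1: 27/1 = 27; row 2: 18/1 = 18. Minimum is 18 at row 2 (s_2 leaves); pivot element 1.
Divide row 2 by 1; eliminate column x2 from the other rows.
obj-row update in column RHS: 0 − (-4)·18 = 72.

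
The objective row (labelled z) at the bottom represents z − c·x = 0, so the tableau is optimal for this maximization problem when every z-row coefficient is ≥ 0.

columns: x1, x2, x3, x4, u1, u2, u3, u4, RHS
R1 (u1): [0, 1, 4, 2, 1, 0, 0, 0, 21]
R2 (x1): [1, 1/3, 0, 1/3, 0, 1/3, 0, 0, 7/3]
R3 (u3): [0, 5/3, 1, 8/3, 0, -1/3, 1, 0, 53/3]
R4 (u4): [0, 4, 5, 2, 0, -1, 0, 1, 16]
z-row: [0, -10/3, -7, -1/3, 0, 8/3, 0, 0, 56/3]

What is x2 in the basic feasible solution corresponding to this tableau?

x2 is not in the basis, so in the current basic feasible solution x2 = 0.

0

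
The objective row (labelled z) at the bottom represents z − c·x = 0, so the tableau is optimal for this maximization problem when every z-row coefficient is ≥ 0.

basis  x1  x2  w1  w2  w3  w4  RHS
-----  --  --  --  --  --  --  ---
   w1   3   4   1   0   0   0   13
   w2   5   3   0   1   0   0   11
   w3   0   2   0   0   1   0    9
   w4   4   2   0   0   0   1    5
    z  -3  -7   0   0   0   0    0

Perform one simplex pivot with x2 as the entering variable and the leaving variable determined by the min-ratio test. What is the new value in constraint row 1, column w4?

Ratio test on column x2 — row 1: 13/4 = 13/4; row 2: 11/3 = 11/3; row 3: 9/2 = 9/2; row 4: 5/2 = 5/2. Minimum is 5/2 at row 4 (w4 leaves); pivot element 2.
Divide row 4 by 2; eliminate column x2 from the other rows.
Row 1 update in column w4: 0 − 4·(1/2) = -2.

-2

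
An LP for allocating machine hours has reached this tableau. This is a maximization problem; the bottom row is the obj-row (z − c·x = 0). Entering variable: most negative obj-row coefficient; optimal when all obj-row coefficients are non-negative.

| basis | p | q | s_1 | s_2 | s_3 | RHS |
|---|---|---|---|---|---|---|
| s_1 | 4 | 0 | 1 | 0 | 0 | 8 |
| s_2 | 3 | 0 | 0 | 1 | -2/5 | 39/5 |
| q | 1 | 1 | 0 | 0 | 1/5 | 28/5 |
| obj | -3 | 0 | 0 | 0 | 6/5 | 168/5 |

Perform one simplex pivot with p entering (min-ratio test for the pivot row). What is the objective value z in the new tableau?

Ratio test on column p — row 1: 8/4 = 2; row 2: (39/5)/3 = 13/5; row 3: (28/5)/1 = 28/5. Minimum is 2 at row 1 (s_1 leaves); pivot element 4.
Pivot on row 1; the obj-row RHS becomes 168/5 − (-3)·2 = 198/5.

198/5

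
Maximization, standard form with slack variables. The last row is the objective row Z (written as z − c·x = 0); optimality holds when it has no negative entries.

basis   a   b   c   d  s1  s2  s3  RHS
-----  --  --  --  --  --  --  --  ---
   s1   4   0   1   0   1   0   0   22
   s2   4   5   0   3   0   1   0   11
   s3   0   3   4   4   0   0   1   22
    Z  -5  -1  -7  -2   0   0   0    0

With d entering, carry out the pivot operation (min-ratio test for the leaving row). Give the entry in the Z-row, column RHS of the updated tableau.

Ratio test on column d — row 1: entry 0 ≤ 0; row 2: 11/3 = 11/3; row 3: 22/4 = 11/2. Minimum is 11/3 at row 2 (s2 leaves); pivot element 3.
Divide row 2 by 3; eliminate column d from the other rows.
Z-row update in column RHS: 0 − (-2)·(11/3) = 22/3.

22/3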